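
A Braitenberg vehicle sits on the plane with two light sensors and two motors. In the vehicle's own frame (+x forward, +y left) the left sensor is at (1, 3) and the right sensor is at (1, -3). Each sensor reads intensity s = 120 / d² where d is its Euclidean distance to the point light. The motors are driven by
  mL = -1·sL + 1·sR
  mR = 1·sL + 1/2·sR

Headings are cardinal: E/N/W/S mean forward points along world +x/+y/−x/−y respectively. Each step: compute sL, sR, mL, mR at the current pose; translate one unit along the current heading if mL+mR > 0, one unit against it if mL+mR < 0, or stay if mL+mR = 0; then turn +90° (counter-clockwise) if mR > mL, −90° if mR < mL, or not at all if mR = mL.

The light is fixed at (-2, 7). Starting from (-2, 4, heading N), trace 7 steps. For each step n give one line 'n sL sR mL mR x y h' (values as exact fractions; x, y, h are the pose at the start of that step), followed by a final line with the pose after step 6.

0 120/13 120/13 0 180/13 -2 4 N
1 60/13 60 720/13 450/13 -2 5 W
2 120/17 24 288/17 324/17 -3 5 N
3 6 15 9 27/2 -3 6 W
4 24 120/29 -576/29 756/29 -4 6 S
5 60 60/13 -720/13 810/13 -4 5 E
6 120/17 24 288/17 324/17 -3 5 N
final -3 6 W

n=0: pose=(-2,4,N); sL=120/13, sR=120/13; mL=0, mR=180/13; mL+mR=180/13 → advance +1; mR−mL=180/13 → turn +1·90°
n=1: pose=(-2,5,W); sL=60/13, sR=60; mL=720/13, mR=450/13; mL+mR=90 → advance +1; mR−mL=-270/13 → turn -1·90°
n=2: pose=(-3,5,N); sL=120/17, sR=24; mL=288/17, mR=324/17; mL+mR=36 → advance +1; mR−mL=36/17 → turn +1·90°
n=3: pose=(-3,6,W); sL=6, sR=15; mL=9, mR=27/2; mL+mR=45/2 → advance +1; mR−mL=9/2 → turn +1·90°
n=4: pose=(-4,6,S); sL=24, sR=120/29; mL=-576/29, mR=756/29; mL+mR=180/29 → advance +1; mR−mL=1332/29 → turn +1·90°
n=5: pose=(-4,5,E); sL=60, sR=60/13; mL=-720/13, mR=810/13; mL+mR=90/13 → advance +1; mR−mL=1530/13 → turn +1·90°
n=6: pose=(-3,5,N); sL=120/17, sR=24; mL=288/17, mR=324/17; mL+mR=36 → advance +1; mR−mL=36/17 → turn +1·90°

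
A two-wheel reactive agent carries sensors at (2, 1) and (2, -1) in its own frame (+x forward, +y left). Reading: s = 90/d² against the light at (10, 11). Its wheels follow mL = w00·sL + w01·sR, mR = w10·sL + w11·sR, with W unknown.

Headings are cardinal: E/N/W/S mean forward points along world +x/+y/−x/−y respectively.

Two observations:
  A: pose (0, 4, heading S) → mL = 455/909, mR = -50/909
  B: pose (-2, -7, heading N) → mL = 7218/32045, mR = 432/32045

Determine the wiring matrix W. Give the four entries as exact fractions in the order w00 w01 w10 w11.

obs A: pose=(0,4,S) → sL=5/9, sR=45/101, mL=455/909, mR=-50/909
obs B: pose=(-2,-7,N) → sL=18/85, sR=90/377, mL=7218/32045, mR=432/32045
sensor matrix S = [[5/9, 45/101], [18/85, 90/377]]; det S = 24776/647309
solve [mL_A; mL_B] = S·[w00; w01] and [mR_A; mR_B] = S·[w10; w11]:
  w00 = 1/2, w01 = 1/2, w10 = -1/2, w11 = 1/2

1/2 1/2 -1/2 1/2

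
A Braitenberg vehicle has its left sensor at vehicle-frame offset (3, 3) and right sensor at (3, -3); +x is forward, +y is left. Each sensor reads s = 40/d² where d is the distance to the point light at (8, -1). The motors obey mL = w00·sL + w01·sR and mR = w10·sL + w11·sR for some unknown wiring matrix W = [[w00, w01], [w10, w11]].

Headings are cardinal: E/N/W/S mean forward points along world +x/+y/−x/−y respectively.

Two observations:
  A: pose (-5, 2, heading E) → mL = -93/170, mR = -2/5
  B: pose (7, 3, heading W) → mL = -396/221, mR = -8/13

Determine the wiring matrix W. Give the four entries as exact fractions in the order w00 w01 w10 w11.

-1/2 -1 0 -1

obs A: pose=(-5,2,E) → sL=5/17, sR=2/5, mL=-93/170, mR=-2/5
obs B: pose=(7,3,W) → sL=40/17, sR=8/13, mL=-396/221, mR=-8/13
sensor matrix S = [[5/17, 2/5], [40/17, 8/13]]; det S = -168/221
solve [mL_A; mL_B] = S·[w00; w01] and [mR_A; mR_B] = S·[w10; w11]:
  w00 = -1/2, w01 = -1, w10 = 0, w11 = -1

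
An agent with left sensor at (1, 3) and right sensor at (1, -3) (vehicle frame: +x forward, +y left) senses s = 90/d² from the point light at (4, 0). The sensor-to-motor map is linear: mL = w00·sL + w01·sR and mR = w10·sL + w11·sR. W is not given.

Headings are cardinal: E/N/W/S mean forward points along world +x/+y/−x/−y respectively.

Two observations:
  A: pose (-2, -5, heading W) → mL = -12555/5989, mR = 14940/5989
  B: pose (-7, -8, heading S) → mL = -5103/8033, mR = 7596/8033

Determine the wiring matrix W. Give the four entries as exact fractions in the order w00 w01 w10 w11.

obs A: pose=(-2,-5,W) → sL=90/113, sR=90/53, mL=-12555/5989, mR=14940/5989
obs B: pose=(-7,-8,S) → sL=18/29, sR=90/277, mL=-5103/8033, mR=7596/8033
sensor matrix S = [[90/113, 90/53], [18/29, 90/277]]; det S = -38257920/48109637
solve [mL_A; mL_B] = S·[w00; w01] and [mR_A; mR_B] = S·[w10; w11]:
  w00 = -1/2, w01 = -1, w10 = 1, w11 = 1

-1/2 -1 1 1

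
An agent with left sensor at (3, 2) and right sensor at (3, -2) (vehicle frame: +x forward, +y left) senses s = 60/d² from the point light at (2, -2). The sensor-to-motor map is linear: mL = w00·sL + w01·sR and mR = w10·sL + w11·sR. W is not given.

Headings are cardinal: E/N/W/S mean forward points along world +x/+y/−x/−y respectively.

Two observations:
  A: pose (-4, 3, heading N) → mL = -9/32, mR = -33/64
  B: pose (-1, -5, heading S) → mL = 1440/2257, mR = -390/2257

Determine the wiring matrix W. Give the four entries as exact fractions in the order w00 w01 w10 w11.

obs A: pose=(-4,3,N) → sL=15/32, sR=3/4, mL=-9/32, mR=-33/64
obs B: pose=(-1,-5,S) → sL=60/37, sR=60/61, mL=1440/2257, mR=-390/2257
sensor matrix S = [[15/32, 3/4], [60/37, 60/61]]; det S = -13635/18056
solve [mL_A; mL_B] = S·[w00; w01] and [mR_A; mR_B] = S·[w10; w11]:
  w00 = 1, w01 = -1, w10 = 1/2, w11 = -1

1 -1 1/2 -1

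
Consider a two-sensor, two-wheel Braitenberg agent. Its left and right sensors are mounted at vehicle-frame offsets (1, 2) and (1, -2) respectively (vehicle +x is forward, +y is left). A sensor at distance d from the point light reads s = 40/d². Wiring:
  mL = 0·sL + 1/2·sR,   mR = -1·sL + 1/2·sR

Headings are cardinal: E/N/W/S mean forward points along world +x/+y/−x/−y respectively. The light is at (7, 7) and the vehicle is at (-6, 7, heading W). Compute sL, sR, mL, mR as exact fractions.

left sensor world pos  = (-7, 5); dL² = 200
right sensor world pos = (-7, 9); dR² = 200
sL = 40/200 = 1/5
sR = 40/200 = 1/5
mL = 0·sL + 1/2·sR = 1/10
mR = -1·sL + 1/2·sR = -1/10

1/5 1/5 1/10 -1/10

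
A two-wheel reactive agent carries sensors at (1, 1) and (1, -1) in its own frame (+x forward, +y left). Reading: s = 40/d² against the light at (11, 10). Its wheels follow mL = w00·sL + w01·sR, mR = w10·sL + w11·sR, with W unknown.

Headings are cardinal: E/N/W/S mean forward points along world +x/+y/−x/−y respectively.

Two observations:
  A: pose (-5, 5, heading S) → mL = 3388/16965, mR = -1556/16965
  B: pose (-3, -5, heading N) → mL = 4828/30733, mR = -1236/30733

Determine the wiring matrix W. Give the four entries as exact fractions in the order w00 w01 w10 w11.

1/2 1 -1 1/2

obs A: pose=(-5,5,S) → sL=40/261, sR=8/65, mL=3388/16965, mR=-1556/16965
obs B: pose=(-3,-5,N) → sL=40/421, sR=8/73, mL=4828/30733, mR=-1236/30733
sensor matrix S = [[40/261, 8/65], [40/421, 8/73]]; det S = 531968/104277069
solve [mL_A; mL_B] = S·[w00; w01] and [mR_A; mR_B] = S·[w10; w11]:
  w00 = 1/2, w01 = 1, w10 = -1, w11 = 1/2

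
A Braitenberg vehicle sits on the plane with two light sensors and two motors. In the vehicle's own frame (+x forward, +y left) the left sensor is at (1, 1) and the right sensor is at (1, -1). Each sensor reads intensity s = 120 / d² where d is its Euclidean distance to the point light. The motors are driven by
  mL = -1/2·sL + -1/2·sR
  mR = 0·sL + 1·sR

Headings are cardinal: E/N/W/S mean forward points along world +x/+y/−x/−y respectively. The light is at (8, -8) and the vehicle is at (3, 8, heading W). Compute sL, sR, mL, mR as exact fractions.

left sensor world pos  = (2, 7); dL² = 261
right sensor world pos = (2, 9); dR² = 325
sL = 120/261 = 40/87
sR = 120/325 = 24/65
mL = -1/2·sL + -1/2·sR = -2344/5655
mR = 0·sL + 1·sR = 24/65

40/87 24/65 -2344/5655 24/65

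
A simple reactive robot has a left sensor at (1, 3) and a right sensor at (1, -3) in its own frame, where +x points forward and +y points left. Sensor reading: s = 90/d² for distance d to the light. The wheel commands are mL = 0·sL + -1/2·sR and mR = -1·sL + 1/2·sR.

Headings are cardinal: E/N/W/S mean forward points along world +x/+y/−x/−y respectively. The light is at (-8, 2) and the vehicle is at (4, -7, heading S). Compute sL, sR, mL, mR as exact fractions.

18/65 90/181 -45/181 -333/11765

left sensor world pos  = (7, -8); dL² = 325
right sensor world pos = (1, -8); dR² = 181
sL = 90/325 = 18/65
sR = 90/181 = 90/181
mL = 0·sL + -1/2·sR = -45/181
mR = -1·sL + 1/2·sR = -333/11765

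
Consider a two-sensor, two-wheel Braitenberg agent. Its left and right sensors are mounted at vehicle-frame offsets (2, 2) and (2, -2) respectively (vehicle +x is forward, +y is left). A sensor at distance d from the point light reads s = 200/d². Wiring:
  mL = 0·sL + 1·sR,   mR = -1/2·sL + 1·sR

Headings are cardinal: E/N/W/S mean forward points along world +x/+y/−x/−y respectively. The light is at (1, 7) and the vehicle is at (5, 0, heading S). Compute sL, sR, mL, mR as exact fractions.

200/117 40/17 40/17 2980/1989

left sensor world pos  = (7, -2); dL² = 117
right sensor world pos = (3, -2); dR² = 85
sL = 200/117 = 200/117
sR = 200/85 = 40/17
mL = 0·sL + 1·sR = 40/17
mR = -1/2·sL + 1·sR = 2980/1989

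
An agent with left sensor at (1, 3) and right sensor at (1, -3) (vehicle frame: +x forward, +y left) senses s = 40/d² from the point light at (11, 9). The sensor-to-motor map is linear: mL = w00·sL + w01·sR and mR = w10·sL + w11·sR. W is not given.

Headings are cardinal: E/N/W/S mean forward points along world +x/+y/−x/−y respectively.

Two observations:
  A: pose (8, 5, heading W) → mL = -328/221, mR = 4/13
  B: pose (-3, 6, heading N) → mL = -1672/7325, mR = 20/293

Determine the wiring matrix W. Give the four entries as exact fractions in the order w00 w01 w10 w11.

obs A: pose=(8,5,W) → sL=8/13, sR=40/17, mL=-328/221, mR=4/13
obs B: pose=(-3,6,N) → sL=40/293, sR=8/25, mL=-1672/7325, mR=20/293
sensor matrix S = [[8/13, 40/17], [40/293, 8/25]]; det S = -201216/1618825
solve [mL_A; mL_B] = S·[w00; w01] and [mR_A; mR_B] = S·[w10; w11]:
  w00 = -1/2, w01 = -1/2, w10 = 1/2, w11 = 0

-1/2 -1/2 1/2 0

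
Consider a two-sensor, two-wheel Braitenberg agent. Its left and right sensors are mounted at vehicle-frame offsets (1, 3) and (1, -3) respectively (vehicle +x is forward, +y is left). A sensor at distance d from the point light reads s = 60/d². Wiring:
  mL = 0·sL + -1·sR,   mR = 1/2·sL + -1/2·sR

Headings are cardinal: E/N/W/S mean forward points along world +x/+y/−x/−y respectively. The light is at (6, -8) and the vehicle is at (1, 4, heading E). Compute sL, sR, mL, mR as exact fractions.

60/241 60/97 -60/97 -4320/23377

left sensor world pos  = (2, 7); dL² = 241
right sensor world pos = (2, 1); dR² = 97
sL = 60/241 = 60/241
sR = 60/97 = 60/97
mL = 0·sL + -1·sR = -60/97
mR = 1/2·sL + -1/2·sR = -4320/23377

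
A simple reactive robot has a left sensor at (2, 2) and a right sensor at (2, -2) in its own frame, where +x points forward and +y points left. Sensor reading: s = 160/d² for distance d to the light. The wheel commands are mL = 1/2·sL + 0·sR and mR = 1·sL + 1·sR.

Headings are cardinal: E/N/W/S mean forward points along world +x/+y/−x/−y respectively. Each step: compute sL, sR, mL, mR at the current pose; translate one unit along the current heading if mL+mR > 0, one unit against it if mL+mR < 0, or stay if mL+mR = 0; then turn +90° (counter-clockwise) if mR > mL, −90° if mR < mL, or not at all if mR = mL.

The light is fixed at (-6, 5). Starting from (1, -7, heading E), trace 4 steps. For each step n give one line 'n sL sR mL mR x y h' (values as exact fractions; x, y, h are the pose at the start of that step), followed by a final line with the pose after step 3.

0 160/181 160/277 80/181 73280/50137 1 -7 E
1 20/17 4/5 10/17 168/85 2 -7 N
2 32/41 160/117 16/41 10304/4797 2 -6 W
3 16/25 80/97 8/25 3552/2425 1 -6 S
final 1 -7 E

n=0: pose=(1,-7,E); sL=160/181, sR=160/277; mL=80/181, mR=73280/50137; mL+mR=95440/50137 → advance +1; mR−mL=51120/50137 → turn +1·90°
n=1: pose=(2,-7,N); sL=20/17, sR=4/5; mL=10/17, mR=168/85; mL+mR=218/85 → advance +1; mR−mL=118/85 → turn +1·90°
n=2: pose=(2,-6,W); sL=32/41, sR=160/117; mL=16/41, mR=10304/4797; mL+mR=12176/4797 → advance +1; mR−mL=8432/4797 → turn +1·90°
n=3: pose=(1,-6,S); sL=16/25, sR=80/97; mL=8/25, mR=3552/2425; mL+mR=4328/2425 → advance +1; mR−mL=2776/2425 → turn +1·90°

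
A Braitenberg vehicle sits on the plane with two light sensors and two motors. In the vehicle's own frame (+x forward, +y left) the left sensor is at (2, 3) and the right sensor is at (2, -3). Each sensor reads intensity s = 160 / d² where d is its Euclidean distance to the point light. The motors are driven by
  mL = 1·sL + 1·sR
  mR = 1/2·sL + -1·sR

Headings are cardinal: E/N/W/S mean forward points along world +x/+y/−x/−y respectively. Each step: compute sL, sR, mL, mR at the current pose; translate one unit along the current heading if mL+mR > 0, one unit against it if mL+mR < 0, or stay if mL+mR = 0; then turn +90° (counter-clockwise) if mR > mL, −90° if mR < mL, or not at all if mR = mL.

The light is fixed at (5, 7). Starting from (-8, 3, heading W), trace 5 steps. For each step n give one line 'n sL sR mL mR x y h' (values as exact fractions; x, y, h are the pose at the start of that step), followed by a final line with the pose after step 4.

0 80/137 80/113 20000/15481 -6440/15481 -8 3 W
1 160/293 32/25 13376/7325 -7376/7325 -9 3 N
2 10/9 8/9 2 -1/3 -9 4 E
3 32/25 160/281 12992/7025 496/7025 -8 4 S
4 80/137 80/113 20000/15481 -6440/15481 -8 3 W
final -9 3 N

n=0: pose=(-8,3,W); sL=80/137, sR=80/113; mL=20000/15481, mR=-6440/15481; mL+mR=120/137 → advance +1; mR−mL=-26440/15481 → turn -1·90°
n=1: pose=(-9,3,N); sL=160/293, sR=32/25; mL=13376/7325, mR=-7376/7325; mL+mR=240/293 → advance +1; mR−mL=-20752/7325 → turn -1·90°
n=2: pose=(-9,4,E); sL=10/9, sR=8/9; mL=2, mR=-1/3; mL+mR=5/3 → advance +1; mR−mL=-7/3 → turn -1·90°
n=3: pose=(-8,4,S); sL=32/25, sR=160/281; mL=12992/7025, mR=496/7025; mL+mR=48/25 → advance +1; mR−mL=-12496/7025 → turn -1·90°
n=4: pose=(-8,3,W); sL=80/137, sR=80/113; mL=20000/15481, mR=-6440/15481; mL+mR=120/137 → advance +1; mR−mL=-26440/15481 → turn -1·90°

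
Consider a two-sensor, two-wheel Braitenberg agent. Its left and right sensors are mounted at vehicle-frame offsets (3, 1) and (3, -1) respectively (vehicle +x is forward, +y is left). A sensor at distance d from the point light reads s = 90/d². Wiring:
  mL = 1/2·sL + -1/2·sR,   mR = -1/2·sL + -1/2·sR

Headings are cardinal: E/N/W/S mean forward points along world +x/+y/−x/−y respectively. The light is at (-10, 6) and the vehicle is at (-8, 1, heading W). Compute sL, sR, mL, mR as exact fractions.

90/37 90/17 -900/629 -2430/629

left sensor world pos  = (-11, 0); dL² = 37
right sensor world pos = (-11, 2); dR² = 17
sL = 90/37 = 90/37
sR = 90/17 = 90/17
mL = 1/2·sL + -1/2·sR = -900/629
mR = -1/2·sL + -1/2·sR = -2430/629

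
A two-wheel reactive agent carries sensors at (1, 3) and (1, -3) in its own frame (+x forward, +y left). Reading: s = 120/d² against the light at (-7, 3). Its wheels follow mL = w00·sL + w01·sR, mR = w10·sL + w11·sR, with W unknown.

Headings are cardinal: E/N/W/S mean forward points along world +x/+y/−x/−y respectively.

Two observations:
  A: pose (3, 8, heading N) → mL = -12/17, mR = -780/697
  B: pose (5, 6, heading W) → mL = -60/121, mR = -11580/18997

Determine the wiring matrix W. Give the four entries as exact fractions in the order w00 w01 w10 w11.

-1/2 0 -1 1/2

obs A: pose=(3,8,N) → sL=24/17, sR=24/41, mL=-12/17, mR=-780/697
obs B: pose=(5,6,W) → sL=120/121, sR=120/157, mL=-60/121, mR=-11580/18997
sensor matrix S = [[24/17, 24/41], [120/121, 120/157]]; det S = 6600960/13240909
solve [mL_A; mL_B] = S·[w00; w01] and [mR_A; mR_B] = S·[w10; w11]:
  w00 = -1/2, w01 = 0, w10 = -1, w11 = 1/2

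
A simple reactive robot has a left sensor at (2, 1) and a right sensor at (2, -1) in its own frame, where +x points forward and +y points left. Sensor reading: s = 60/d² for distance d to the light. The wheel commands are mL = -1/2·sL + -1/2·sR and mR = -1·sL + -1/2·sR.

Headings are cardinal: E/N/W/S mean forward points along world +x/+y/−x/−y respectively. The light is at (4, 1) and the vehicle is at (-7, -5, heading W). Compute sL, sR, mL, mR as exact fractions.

30/109 30/97 -3090/10573 -4545/10573

left sensor world pos  = (-9, -6); dL² = 218
right sensor world pos = (-9, -4); dR² = 194
sL = 60/218 = 30/109
sR = 60/194 = 30/97
mL = -1/2·sL + -1/2·sR = -3090/10573
mR = -1·sL + -1/2·sR = -4545/10573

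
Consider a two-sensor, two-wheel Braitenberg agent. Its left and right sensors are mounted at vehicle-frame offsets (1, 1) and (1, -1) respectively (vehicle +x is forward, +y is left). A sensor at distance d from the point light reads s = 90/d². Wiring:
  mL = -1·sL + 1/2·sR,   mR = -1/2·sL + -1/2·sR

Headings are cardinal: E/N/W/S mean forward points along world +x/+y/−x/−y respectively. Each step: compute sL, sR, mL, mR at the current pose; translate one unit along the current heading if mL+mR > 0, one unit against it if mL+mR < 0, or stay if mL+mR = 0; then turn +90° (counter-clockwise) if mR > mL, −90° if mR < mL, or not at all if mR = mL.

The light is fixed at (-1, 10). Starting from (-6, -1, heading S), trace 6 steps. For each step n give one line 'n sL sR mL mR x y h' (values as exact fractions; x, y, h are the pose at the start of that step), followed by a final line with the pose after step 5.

n=0: pose=(-6,-1,S); sL=9/16, sR=1/2; mL=-5/16, mR=-17/32; mL+mR=-27/32 → advance -1; mR−mL=-7/32 → turn -1·90°
n=1: pose=(-6,0,W); sL=90/157, sR=10/13; mL=-385/2041, mR=-1370/2041; mL+mR=-135/157 → advance -1; mR−mL=-985/2041 → turn -1·90°
n=2: pose=(-5,0,N); sL=45/53, sR=1; mL=-37/106, mR=-49/53; mL+mR=-135/106 → advance -1; mR−mL=-61/106 → turn -1·90°
n=3: pose=(-5,-1,E); sL=90/109, sR=10/17; mL=-985/1853, mR=-1310/1853; mL+mR=-135/109 → advance -1; mR−mL=-325/1853 → turn -1·90°
n=4: pose=(-6,-1,S); sL=9/16, sR=1/2; mL=-5/16, mR=-17/32; mL+mR=-27/32 → advance -1; mR−mL=-7/32 → turn -1·90°
n=5: pose=(-6,0,W); sL=90/157, sR=10/13; mL=-385/2041, mR=-1370/2041; mL+mR=-135/157 → advance -1; mR−mL=-985/2041 → turn -1·90°

0 9/16 1/2 -5/16 -17/32 -6 -1 S
1 90/157 10/13 -385/2041 -1370/2041 -6 0 W
2 45/53 1 -37/106 -49/53 -5 0 N
3 90/109 10/17 -985/1853 -1310/1853 -5 -1 E
4 9/16 1/2 -5/16 -17/32 -6 -1 S
5 90/157 10/13 -385/2041 -1370/2041 -6 0 W
final -5 0 N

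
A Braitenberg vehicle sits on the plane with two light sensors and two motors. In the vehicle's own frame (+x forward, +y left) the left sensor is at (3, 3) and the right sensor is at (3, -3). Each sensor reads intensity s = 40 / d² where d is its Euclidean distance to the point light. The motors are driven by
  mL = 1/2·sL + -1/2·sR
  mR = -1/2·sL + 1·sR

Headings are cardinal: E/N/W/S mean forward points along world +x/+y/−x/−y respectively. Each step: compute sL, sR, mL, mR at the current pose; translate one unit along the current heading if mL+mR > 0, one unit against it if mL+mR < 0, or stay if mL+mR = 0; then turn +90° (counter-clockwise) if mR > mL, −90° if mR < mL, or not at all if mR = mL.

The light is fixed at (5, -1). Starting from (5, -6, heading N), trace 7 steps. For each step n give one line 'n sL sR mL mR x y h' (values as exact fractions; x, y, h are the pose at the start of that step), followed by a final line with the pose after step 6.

n=0: pose=(5,-6,N); sL=40/13, sR=40/13; mL=0, mR=20/13; mL+mR=20/13 → advance +1; mR−mL=20/13 → turn +1·90°
n=1: pose=(5,-5,W); sL=20/29, sR=4; mL=-48/29, mR=106/29; mL+mR=2 → advance +1; mR−mL=154/29 → turn +1·90°
n=2: pose=(4,-5,S); sL=40/53, sR=8/13; mL=48/689, mR=164/689; mL+mR=4/13 → advance +1; mR−mL=116/689 → turn +1·90°
n=3: pose=(4,-6,E); sL=5, sR=10/17; mL=75/34, mR=-65/34; mL+mR=5/17 → advance +1; mR−mL=-70/17 → turn -1·90°
n=4: pose=(5,-6,S); sL=40/73, sR=40/73; mL=0, mR=20/73; mL+mR=20/73 → advance +1; mR−mL=20/73 → turn +1·90°
n=5: pose=(5,-7,E); sL=20/9, sR=4/9; mL=8/9, mR=-2/3; mL+mR=2/9 → advance +1; mR−mL=-14/9 → turn -1·90°
n=6: pose=(6,-7,S); sL=40/97, sR=8/17; mL=-48/1649, mR=436/1649; mL+mR=4/17 → advance +1; mR−mL=484/1649 → turn +1·90°

0 40/13 40/13 0 20/13 5 -6 N
1 20/29 4 -48/29 106/29 5 -5 W
2 40/53 8/13 48/689 164/689 4 -5 S
3 5 10/17 75/34 -65/34 4 -6 E
4 40/73 40/73 0 20/73 5 -6 S
5 20/9 4/9 8/9 -2/3 5 -7 E
6 40/97 8/17 -48/1649 436/1649 6 -7 S
final 6 -8 E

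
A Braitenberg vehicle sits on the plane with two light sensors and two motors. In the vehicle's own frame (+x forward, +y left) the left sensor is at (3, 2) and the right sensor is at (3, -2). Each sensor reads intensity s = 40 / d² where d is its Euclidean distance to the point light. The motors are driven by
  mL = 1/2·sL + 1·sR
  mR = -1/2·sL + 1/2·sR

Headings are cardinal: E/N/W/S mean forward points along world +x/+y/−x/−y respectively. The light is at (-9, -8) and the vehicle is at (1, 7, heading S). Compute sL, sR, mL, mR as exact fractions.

left sensor world pos  = (3, 4); dL² = 288
right sensor world pos = (-1, 4); dR² = 208
sL = 40/288 = 5/36
sR = 40/208 = 5/26
mL = 1/2·sL + 1·sR = 245/936
mR = -1/2·sL + 1/2·sR = 25/936

5/36 5/26 245/936 25/936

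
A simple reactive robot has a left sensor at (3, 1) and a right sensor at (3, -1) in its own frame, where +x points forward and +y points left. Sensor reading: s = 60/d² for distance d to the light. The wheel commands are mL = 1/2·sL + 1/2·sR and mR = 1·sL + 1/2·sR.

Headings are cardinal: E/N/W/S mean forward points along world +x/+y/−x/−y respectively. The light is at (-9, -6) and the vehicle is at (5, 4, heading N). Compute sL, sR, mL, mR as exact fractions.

left sensor world pos  = (4, 7); dL² = 338
right sensor world pos = (6, 7); dR² = 394
sL = 60/338 = 30/169
sR = 60/394 = 30/197
mL = 1/2·sL + 1/2·sR = 5490/33293
mR = 1·sL + 1/2·sR = 8445/33293

30/169 30/197 5490/33293 8445/33293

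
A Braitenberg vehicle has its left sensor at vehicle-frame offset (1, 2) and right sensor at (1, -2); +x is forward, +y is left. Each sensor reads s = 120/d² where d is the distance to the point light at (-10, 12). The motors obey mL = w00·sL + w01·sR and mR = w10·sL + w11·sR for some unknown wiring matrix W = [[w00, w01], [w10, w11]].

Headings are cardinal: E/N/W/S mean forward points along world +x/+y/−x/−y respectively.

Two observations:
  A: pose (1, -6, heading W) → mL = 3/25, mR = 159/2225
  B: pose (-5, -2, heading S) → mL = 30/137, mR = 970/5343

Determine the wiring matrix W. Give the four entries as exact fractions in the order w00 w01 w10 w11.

1/2 0 1 -1/2

obs A: pose=(1,-6,W) → sL=6/25, sR=30/89, mL=3/25, mR=159/2225
obs B: pose=(-5,-2,S) → sL=60/137, sR=20/39, mL=30/137, mR=970/5343
sensor matrix S = [[6/25, 30/89], [60/137, 20/39]]; det S = -19456/792545
solve [mL_A; mL_B] = S·[w00; w01] and [mR_A; mR_B] = S·[w10; w11]:
  w00 = 1/2, w01 = 0, w10 = 1, w11 = -1/2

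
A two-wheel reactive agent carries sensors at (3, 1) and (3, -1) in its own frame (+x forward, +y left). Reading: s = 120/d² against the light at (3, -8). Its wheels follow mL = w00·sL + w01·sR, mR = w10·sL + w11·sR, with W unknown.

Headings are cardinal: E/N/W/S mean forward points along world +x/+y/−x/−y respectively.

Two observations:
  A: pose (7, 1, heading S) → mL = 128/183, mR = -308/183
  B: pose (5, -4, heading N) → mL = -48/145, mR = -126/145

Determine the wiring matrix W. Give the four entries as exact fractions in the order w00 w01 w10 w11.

-1 1 1/2 -1

obs A: pose=(7,1,S) → sL=120/61, sR=8/3, mL=128/183, mR=-308/183
obs B: pose=(5,-4,N) → sL=12/5, sR=60/29, mL=-48/145, mR=-126/145
sensor matrix S = [[120/61, 8/3], [12/5, 60/29]]; det S = -20608/8845
solve [mL_A; mL_B] = S·[w00; w01] and [mR_A; mR_B] = S·[w10; w11]:
  w00 = -1, w01 = 1, w10 = 1/2, w11 = -1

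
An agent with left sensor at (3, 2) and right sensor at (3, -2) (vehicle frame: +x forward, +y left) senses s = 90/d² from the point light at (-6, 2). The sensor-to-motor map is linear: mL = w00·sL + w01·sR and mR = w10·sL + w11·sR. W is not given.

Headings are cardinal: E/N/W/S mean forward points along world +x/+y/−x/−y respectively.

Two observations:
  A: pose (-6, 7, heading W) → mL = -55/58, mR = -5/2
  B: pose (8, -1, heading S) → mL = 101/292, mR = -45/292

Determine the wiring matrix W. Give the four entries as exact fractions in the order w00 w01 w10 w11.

-1/2 1 -1/2 0

obs A: pose=(-6,7,W) → sL=5, sR=45/29, mL=-55/58, mR=-5/2
obs B: pose=(8,-1,S) → sL=45/146, sR=1/2, mL=101/292, mR=-45/292
sensor matrix S = [[5, 45/29], [45/146, 1/2]]; det S = 4280/2117
solve [mL_A; mL_B] = S·[w00; w01] and [mR_A; mR_B] = S·[w10; w11]:
  w00 = -1/2, w01 = 1, w10 = -1/2, w11 = 0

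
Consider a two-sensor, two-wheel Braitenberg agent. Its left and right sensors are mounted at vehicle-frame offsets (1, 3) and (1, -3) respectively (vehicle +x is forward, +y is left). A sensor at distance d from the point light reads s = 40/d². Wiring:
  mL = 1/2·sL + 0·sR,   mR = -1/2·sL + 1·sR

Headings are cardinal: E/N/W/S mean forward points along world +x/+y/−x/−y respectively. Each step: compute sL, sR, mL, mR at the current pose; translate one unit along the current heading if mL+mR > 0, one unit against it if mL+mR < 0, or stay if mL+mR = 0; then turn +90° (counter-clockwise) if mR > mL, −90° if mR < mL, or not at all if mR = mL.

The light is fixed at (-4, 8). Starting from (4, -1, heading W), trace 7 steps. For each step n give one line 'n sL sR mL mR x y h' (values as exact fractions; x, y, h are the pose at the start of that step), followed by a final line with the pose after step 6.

n=0: pose=(4,-1,W); sL=40/193, sR=8/17; mL=20/193, mR=1204/3281; mL+mR=8/17 → advance +1; mR−mL=864/3281 → turn +1·90°
n=1: pose=(3,-1,S); sL=1/5, sR=10/29; mL=1/10, mR=71/290; mL+mR=10/29 → advance +1; mR−mL=21/145 → turn +1·90°
n=2: pose=(3,-2,E); sL=40/113, sR=40/233; mL=20/113, mR=-140/26329; mL+mR=40/233 → advance +1; mR−mL=-4800/26329 → turn -1·90°
n=3: pose=(4,-2,S); sL=20/121, sR=20/73; mL=10/121, mR=1690/8833; mL+mR=20/73 → advance +1; mR−mL=960/8833 → turn +1·90°
n=4: pose=(4,-3,E); sL=8/29, sR=40/277; mL=4/29, mR=52/8033; mL+mR=40/277 → advance +1; mR−mL=-1056/8033 → turn -1·90°
n=5: pose=(5,-3,S); sL=5/36, sR=2/9; mL=5/72, mR=11/72; mL+mR=2/9 → advance +1; mR−mL=1/12 → turn +1·90°
n=6: pose=(5,-4,E); sL=40/181, sR=8/65; mL=20/181, mR=148/11765; mL+mR=8/65 → advance +1; mR−mL=-1152/11765 → turn -1·90°

0 40/193 8/17 20/193 1204/3281 4 -1 W
1 1/5 10/29 1/10 71/290 3 -1 S
2 40/113 40/233 20/113 -140/26329 3 -2 E
3 20/121 20/73 10/121 1690/8833 4 -2 S
4 8/29 40/277 4/29 52/8033 4 -3 E
5 5/36 2/9 5/72 11/72 5 -3 S
6 40/181 8/65 20/181 148/11765 5 -4 E
final 6 -4 S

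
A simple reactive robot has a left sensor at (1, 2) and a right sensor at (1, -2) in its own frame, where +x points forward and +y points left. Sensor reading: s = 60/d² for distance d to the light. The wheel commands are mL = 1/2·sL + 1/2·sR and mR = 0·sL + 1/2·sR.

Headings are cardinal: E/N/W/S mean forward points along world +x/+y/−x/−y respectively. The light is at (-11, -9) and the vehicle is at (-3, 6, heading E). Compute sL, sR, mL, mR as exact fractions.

6/37 6/25 186/925 3/25

left sensor world pos  = (-2, 8); dL² = 370
right sensor world pos = (-2, 4); dR² = 250
sL = 60/370 = 6/37
sR = 60/250 = 6/25
mL = 1/2·sL + 1/2·sR = 186/925
mR = 0·sL + 1/2·sR = 3/25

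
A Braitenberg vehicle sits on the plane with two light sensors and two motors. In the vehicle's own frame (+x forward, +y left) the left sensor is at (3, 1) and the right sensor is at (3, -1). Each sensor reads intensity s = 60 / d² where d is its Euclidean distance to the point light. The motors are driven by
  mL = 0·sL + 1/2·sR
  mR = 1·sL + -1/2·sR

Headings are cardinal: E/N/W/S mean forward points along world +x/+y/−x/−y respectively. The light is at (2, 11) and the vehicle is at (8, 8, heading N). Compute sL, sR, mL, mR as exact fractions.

left sensor world pos  = (7, 11); dL² = 25
right sensor world pos = (9, 11); dR² = 49
sL = 60/25 = 12/5
sR = 60/49 = 60/49
mL = 0·sL + 1/2·sR = 30/49
mR = 1·sL + -1/2·sR = 438/245

12/5 60/49 30/49 438/245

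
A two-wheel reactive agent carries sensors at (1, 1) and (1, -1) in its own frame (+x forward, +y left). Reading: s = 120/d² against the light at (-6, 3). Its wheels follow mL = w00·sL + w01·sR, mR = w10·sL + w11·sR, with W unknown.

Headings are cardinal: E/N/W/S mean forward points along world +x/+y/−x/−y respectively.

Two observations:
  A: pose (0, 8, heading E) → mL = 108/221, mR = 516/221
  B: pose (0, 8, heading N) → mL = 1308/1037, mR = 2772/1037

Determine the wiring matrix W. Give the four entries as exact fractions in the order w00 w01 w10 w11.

obs A: pose=(0,8,E) → sL=24/17, sR=24/13, mL=108/221, mR=516/221
obs B: pose=(0,8,N) → sL=120/61, sR=24/17, mL=1308/1037, mR=2772/1037
sensor matrix S = [[24/17, 24/13], [120/61, 24/17]]; det S = -375552/229177
solve [mL_A; mL_B] = S·[w00; w01] and [mR_A; mR_B] = S·[w10; w11]:
  w00 = 1, w01 = -1/2, w10 = 1, w11 = 1/2

1 -1/2 1 1/2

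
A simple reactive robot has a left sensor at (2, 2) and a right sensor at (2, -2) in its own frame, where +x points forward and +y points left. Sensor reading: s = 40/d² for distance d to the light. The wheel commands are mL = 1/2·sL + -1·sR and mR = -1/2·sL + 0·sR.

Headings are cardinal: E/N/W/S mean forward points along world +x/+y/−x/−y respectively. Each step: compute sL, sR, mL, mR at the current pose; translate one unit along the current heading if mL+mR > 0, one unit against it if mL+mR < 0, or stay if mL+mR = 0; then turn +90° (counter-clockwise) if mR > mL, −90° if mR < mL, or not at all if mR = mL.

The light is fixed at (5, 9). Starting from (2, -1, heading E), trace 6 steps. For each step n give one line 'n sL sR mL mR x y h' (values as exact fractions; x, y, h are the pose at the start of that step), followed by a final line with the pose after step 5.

0 8/13 8/29 12/377 -4/13 2 -1 E
1 10/37 2/9 -29/333 -5/37 1 -1 S
2 40/157 8/17 -916/2669 -20/157 1 0 W
3 20/61 20/73 -490/4453 -10/61 2 0 S
4 8/25 40/61 -756/1525 -4/25 2 1 W
5 2/5 10/29 -21/145 -1/5 3 1 S
final 3 2 W

n=0: pose=(2,-1,E); sL=8/13, sR=8/29; mL=12/377, mR=-4/13; mL+mR=-8/29 → advance -1; mR−mL=-128/377 → turn -1·90°
n=1: pose=(1,-1,S); sL=10/37, sR=2/9; mL=-29/333, mR=-5/37; mL+mR=-2/9 → advance -1; mR−mL=-16/333 → turn -1·90°
n=2: pose=(1,0,W); sL=40/157, sR=8/17; mL=-916/2669, mR=-20/157; mL+mR=-8/17 → advance -1; mR−mL=576/2669 → turn +1·90°
n=3: pose=(2,0,S); sL=20/61, sR=20/73; mL=-490/4453, mR=-10/61; mL+mR=-20/73 → advance -1; mR−mL=-240/4453 → turn -1·90°
n=4: pose=(2,1,W); sL=8/25, sR=40/61; mL=-756/1525, mR=-4/25; mL+mR=-40/61 → advance -1; mR−mL=512/1525 → turn +1·90°
n=5: pose=(3,1,S); sL=2/5, sR=10/29; mL=-21/145, mR=-1/5; mL+mR=-10/29 → advance -1; mR−mL=-8/145 → turn -1·90°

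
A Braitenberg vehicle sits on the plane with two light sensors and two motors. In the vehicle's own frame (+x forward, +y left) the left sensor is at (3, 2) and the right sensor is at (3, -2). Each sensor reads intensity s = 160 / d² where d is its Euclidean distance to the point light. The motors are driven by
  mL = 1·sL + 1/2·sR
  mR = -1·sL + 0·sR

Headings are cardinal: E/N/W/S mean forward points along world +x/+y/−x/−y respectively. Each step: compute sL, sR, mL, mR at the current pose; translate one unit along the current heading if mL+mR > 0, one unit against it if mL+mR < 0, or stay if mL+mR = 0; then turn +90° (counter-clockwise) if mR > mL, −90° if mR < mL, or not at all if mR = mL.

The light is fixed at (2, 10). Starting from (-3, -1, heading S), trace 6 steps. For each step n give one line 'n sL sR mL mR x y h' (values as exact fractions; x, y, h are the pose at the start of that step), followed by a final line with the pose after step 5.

n=0: pose=(-3,-1,S); sL=32/41, sR=32/49; mL=2224/2009, mR=-32/41; mL+mR=16/49 → advance +1; mR−mL=-3792/2009 → turn -1·90°
n=1: pose=(-3,-2,W); sL=8/13, sR=40/41; mL=588/533, mR=-8/13; mL+mR=20/41 → advance +1; mR−mL=-916/533 → turn -1·90°
n=2: pose=(-4,-2,N); sL=32/29, sR=160/97; mL=5424/2813, mR=-32/29; mL+mR=80/97 → advance +1; mR−mL=-8528/2813 → turn -1·90°
n=3: pose=(-4,-1,E); sL=16/9, sR=80/89; mL=1784/801, mR=-16/9; mL+mR=40/89 → advance +1; mR−mL=-3208/801 → turn -1·90°
n=4: pose=(-3,-1,S); sL=32/41, sR=32/49; mL=2224/2009, mR=-32/41; mL+mR=16/49 → advance +1; mR−mL=-3792/2009 → turn -1·90°
n=5: pose=(-3,-2,W); sL=8/13, sR=40/41; mL=588/533, mR=-8/13; mL+mR=20/41 → advance +1; mR−mL=-916/533 → turn -1·90°

0 32/41 32/49 2224/2009 -32/41 -3 -1 S
1 8/13 40/41 588/533 -8/13 -3 -2 W
2 32/29 160/97 5424/2813 -32/29 -4 -2 N
3 16/9 80/89 1784/801 -16/9 -4 -1 E
4 32/41 32/49 2224/2009 -32/41 -3 -1 S
5 8/13 40/41 588/533 -8/13 -3 -2 W
final -4 -2 N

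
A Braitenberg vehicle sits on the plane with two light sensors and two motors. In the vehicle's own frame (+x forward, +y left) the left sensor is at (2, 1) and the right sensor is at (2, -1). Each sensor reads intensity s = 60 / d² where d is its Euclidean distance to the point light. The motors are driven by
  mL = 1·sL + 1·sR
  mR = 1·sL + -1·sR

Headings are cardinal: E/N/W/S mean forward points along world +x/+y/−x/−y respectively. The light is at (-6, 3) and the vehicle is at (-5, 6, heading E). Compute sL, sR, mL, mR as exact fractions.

left sensor world pos  = (-3, 7); dL² = 25
right sensor world pos = (-3, 5); dR² = 13
sL = 60/25 = 12/5
sR = 60/13 = 60/13
mL = 1·sL + 1·sR = 456/65
mR = 1·sL + -1·sR = -144/65

12/5 60/13 456/65 -144/65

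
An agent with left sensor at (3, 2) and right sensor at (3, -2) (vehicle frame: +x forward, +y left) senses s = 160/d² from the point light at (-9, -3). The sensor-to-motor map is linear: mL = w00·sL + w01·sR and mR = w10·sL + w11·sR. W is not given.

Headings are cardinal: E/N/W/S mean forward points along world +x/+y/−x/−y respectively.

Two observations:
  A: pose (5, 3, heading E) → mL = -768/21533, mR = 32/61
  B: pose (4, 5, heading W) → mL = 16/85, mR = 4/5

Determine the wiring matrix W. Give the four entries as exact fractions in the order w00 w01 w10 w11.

1/2 -1/2 0 1

obs A: pose=(5,3,E) → sL=160/353, sR=32/61, mL=-768/21533, mR=32/61
obs B: pose=(4,5,W) → sL=20/17, sR=4/5, mL=16/85, mR=4/5
sensor matrix S = [[160/353, 32/61], [20/17, 4/5]]; det S = -93184/366061
solve [mL_A; mL_B] = S·[w00; w01] and [mR_A; mR_B] = S·[w10; w11]:
  w00 = 1/2, w01 = -1/2, w10 = 0, w11 = 1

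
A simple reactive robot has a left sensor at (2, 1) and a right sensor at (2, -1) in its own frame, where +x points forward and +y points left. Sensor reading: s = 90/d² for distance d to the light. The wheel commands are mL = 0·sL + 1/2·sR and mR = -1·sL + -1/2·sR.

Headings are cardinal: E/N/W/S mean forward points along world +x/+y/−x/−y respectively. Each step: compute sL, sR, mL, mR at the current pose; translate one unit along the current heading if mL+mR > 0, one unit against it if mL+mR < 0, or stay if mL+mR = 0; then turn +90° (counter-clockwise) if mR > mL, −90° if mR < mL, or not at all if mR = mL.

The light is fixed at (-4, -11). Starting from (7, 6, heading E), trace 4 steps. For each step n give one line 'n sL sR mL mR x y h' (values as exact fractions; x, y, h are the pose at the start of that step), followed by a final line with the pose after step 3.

n=0: pose=(7,6,E); sL=90/493, sR=18/85; mL=9/85, mR=-711/2465; mL+mR=-90/493 → advance -1; mR−mL=-972/2465 → turn -1·90°
n=1: pose=(6,6,S); sL=45/173, sR=5/17; mL=5/34, mR=-2395/5882; mL+mR=-45/173 → advance -1; mR−mL=-1630/2941 → turn -1·90°
n=2: pose=(6,7,W); sL=90/353, sR=18/85; mL=9/85, mR=-10827/30005; mL+mR=-90/353 → advance -1; mR−mL=-14004/30005 → turn -1·90°
n=3: pose=(7,7,N); sL=9/50, sR=45/272; mL=45/544, mR=-3573/13600; mL+mR=-9/50 → advance -1; mR−mL=-2349/6800 → turn -1·90°

0 90/493 18/85 9/85 -711/2465 7 6 E
1 45/173 5/17 5/34 -2395/5882 6 6 S
2 90/353 18/85 9/85 -10827/30005 6 7 W
3 9/50 45/272 45/544 -3573/13600 7 7 N
final 7 6 E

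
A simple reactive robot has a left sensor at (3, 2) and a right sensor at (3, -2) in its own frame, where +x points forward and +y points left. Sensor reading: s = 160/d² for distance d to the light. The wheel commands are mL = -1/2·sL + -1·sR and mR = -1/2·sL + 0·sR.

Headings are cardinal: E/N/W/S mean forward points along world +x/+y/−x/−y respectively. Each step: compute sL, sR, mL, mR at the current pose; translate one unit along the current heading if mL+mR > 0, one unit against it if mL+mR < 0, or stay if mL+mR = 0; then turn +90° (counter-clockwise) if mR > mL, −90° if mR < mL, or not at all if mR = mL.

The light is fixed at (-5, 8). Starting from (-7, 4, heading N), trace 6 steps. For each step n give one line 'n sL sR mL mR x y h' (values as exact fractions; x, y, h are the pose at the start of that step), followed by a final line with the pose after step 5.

0 160/17 160 -2800/17 -80/17 -7 4 N
1 80/37 80/17 -3640/629 -40/37 -7 3 W
2 32/13 160/73 -3248/949 -16/13 -6 3 S
3 20 4 -14 -10 -6 4 E
4 160/17 160 -2800/17 -80/17 -7 4 N
5 80/37 80/17 -3640/629 -40/37 -7 3 W
final -6 3 S

n=0: pose=(-7,4,N); sL=160/17, sR=160; mL=-2800/17, mR=-80/17; mL+mR=-2880/17 → advance -1; mR−mL=160 → turn +1·90°
n=1: pose=(-7,3,W); sL=80/37, sR=80/17; mL=-3640/629, mR=-40/37; mL+mR=-4320/629 → advance -1; mR−mL=80/17 → turn +1·90°
n=2: pose=(-6,3,S); sL=32/13, sR=160/73; mL=-3248/949, mR=-16/13; mL+mR=-4416/949 → advance -1; mR−mL=160/73 → turn +1·90°
n=3: pose=(-6,4,E); sL=20, sR=4; mL=-14, mR=-10; mL+mR=-24 → advance -1; mR−mL=4 → turn +1·90°
n=4: pose=(-7,4,N); sL=160/17, sR=160; mL=-2800/17, mR=-80/17; mL+mR=-2880/17 → advance -1; mR−mL=160 → turn +1·90°
n=5: pose=(-7,3,W); sL=80/37, sR=80/17; mL=-3640/629, mR=-40/37; mL+mR=-4320/629 → advance -1; mR−mL=80/17 → turn +1·90°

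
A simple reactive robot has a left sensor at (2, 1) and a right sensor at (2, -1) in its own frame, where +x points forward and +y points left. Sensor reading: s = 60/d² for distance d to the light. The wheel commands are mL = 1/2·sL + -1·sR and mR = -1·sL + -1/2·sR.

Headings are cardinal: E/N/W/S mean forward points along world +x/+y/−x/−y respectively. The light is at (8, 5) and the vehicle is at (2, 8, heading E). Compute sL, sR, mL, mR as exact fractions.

15/8 3 -33/16 -27/8

left sensor world pos  = (4, 9); dL² = 32
right sensor world pos = (4, 7); dR² = 20
sL = 60/32 = 15/8
sR = 60/20 = 3
mL = 1/2·sL + -1·sR = -33/16
mR = -1·sL + -1/2·sR = -27/8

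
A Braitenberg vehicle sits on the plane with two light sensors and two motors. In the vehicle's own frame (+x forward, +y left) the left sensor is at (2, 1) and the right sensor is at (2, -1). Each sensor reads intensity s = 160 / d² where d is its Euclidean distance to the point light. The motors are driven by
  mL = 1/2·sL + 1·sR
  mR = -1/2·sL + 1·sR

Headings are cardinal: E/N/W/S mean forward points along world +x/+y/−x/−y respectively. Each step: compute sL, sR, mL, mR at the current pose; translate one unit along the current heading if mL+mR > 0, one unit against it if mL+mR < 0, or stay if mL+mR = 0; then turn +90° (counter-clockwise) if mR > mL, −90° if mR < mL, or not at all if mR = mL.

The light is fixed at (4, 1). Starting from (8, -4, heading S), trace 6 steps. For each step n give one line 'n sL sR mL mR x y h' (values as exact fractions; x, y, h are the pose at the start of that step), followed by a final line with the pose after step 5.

n=0: pose=(8,-4,S); sL=80/37, sR=80/29; mL=4120/1073, mR=1800/1073; mL+mR=160/29 → advance +1; mR−mL=-80/37 → turn -1·90°
n=1: pose=(8,-5,W); sL=160/53, sR=160/29; mL=10800/1537, mR=6160/1537; mL+mR=320/29 → advance +1; mR−mL=-160/53 → turn -1·90°
n=2: pose=(7,-5,N); sL=8, sR=5; mL=9, mR=1; mL+mR=10 → advance +1; mR−mL=-8 → turn -1·90°
n=3: pose=(7,-4,E); sL=160/41, sR=160/61; mL=11440/2501, mR=1680/2501; mL+mR=320/61 → advance +1; mR−mL=-160/41 → turn -1·90°
n=4: pose=(8,-4,S); sL=80/37, sR=80/29; mL=4120/1073, mR=1800/1073; mL+mR=160/29 → advance +1; mR−mL=-80/37 → turn -1·90°
n=5: pose=(8,-5,W); sL=160/53, sR=160/29; mL=10800/1537, mR=6160/1537; mL+mR=320/29 → advance +1; mR−mL=-160/53 → turn -1·90°

0 80/37 80/29 4120/1073 1800/1073 8 -4 S
1 160/53 160/29 10800/1537 6160/1537 8 -5 W
2 8 5 9 1 7 -5 N
3 160/41 160/61 11440/2501 1680/2501 7 -4 E
4 80/37 80/29 4120/1073 1800/1073 8 -4 S
5 160/53 160/29 10800/1537 6160/1537 8 -5 W
final 7 -5 N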